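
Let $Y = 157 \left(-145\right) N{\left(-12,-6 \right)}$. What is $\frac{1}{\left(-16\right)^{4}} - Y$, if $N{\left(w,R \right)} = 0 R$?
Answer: $\frac{1}{65536} \approx 1.5259 \cdot 10^{-5}$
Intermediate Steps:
$N{\left(w,R \right)} = 0$
$Y = 0$ ($Y = 157 \left(-145\right) 0 = \left(-22765\right) 0 = 0$)
$\frac{1}{\left(-16\right)^{4}} - Y = \frac{1}{\left(-16\right)^{4}} - 0 = \frac{1}{65536} + 0 = \frac{1}{65536}$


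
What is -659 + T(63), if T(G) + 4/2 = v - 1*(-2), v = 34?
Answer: -625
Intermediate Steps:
T(G) = 34 (T(G) = -2 + (34 - 1*(-2)) = -2 + (34 + 2) = -2 + 36 = 34)
-659 + T(63) = -659 + 34 = -625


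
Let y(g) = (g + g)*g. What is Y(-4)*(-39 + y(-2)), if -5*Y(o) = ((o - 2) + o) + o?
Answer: -434/5 ≈ -86.800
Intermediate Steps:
y(g) = 2*g² (y(g) = (2*g)*g = 2*g²)
Y(o) = ⅖ - 3*o/5 (Y(o) = -(((o - 2) + o) + o)/5 = -(((-2 + o) + o) + o)/5 = -((-2 + 2*o) + o)/5 = -(-2 + 3*o)/5 = ⅖ - 3*o/5)
Y(-4)*(-39 + y(-2)) = (⅖ - ⅗*(-4))*(-39 + 2*(-2)²) = (⅖ + 12/5)*(-39 + 2*4) = 14*(-39 + 8)/5 = (14/5)*(-31) = -434/5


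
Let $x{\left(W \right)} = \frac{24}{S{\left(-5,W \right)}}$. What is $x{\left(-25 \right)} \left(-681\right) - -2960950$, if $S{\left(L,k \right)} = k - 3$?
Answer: $\frac{20730736}{7} \approx 2.9615 \cdot 10^{6}$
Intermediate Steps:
$S{\left(L,k \right)} = -3 + k$
$x{\left(W \right)} = \frac{24}{-3 + W}$
$x{\left(-25 \right)} \left(-681\right) - -2960950 = \frac{24}{-3 - 25} \left(-681\right) - -2960950 = \frac{24}{-28} \left(-681\right) + 2960950 = 24 \left(- \frac{1}{28}\right) \left(-681\right) + 2960950 = \left(- \frac{6}{7}\right) \left(-681\right) + 2960950 = \frac{4086}{7} + 2960950 = \frac{20730736}{7}$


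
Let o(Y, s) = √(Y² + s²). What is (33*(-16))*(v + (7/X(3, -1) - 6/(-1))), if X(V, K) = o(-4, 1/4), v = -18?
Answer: 6336 - 14784*√257/257 ≈ 5413.8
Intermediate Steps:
X(V, K) = √257/4 (X(V, K) = √((-4)² + (1/4)²) = √(16 + (¼)²) = √(16 + 1/16) = √(257/16) = √257/4)
(33*(-16))*(v + (7/X(3, -1) - 6/(-1))) = (33*(-16))*(-18 + (7/((√257/4)) - 6/(-1))) = -528*(-18 + (7*(4*√257/257) - 6*(-1))) = -528*(-18 + (28*√257/257 + 6)) = -528*(-18 + (6 + 28*√257/257)) = -528*(-12 + 28*√257/257) = 6336 - 14784*√257/257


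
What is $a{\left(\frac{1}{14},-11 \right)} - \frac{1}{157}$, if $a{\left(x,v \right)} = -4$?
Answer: $- \frac{629}{157} \approx -4.0064$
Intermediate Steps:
$a{\left(\frac{1}{14},-11 \right)} - \frac{1}{157} = -4 - \frac{1}{157} = - \frac{629}{157}$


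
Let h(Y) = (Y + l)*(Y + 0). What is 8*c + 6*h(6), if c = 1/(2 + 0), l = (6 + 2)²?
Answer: 2524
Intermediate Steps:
l = 64 (l = 8² = 64)
c = ½ (c = 1/2 = ½ ≈ 0.50000)
h(Y) = Y*(64 + Y) (h(Y) = (Y + 64)*(Y + 0) = (64 + Y)*Y = Y*(64 + Y))
8*c + 6*h(6) = 8*(½) + 6*(6*(64 + 6)) = 4 + 6*(6*70) = 4 + 6*420 = 4 + 2520 = 2524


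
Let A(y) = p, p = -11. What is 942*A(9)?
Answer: -10362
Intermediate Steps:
A(y) = -11
942*A(9) = 942*(-11) = -10362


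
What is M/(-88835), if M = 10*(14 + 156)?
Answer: -340/17767 ≈ -0.019137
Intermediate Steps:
M = 1700 (M = 10*170 = 1700)
M/(-88835) = 1700/(-88835) = 1700*(-1/88835) = -340/17767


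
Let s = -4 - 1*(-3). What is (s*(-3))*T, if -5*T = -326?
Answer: 978/5 ≈ 195.60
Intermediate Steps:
T = 326/5 (T = -1/5*(-326) = 326/5 ≈ 65.200)
s = -1 (s = -4 + 3 = -1)
(s*(-3))*T = -1*(-3)*(326/5) = 3*(326/5) = 978/5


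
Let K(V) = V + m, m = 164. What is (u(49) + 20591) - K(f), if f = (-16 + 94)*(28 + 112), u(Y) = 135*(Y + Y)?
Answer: 22737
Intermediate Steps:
u(Y) = 270*Y (u(Y) = 135*(2*Y) = 270*Y)
f = 10920 (f = 78*140 = 10920)
K(V) = 164 + V (K(V) = V + 164 = 164 + V)
(u(49) + 20591) - K(f) = (270*49 + 20591) - (164 + 10920) = (13230 + 20591) - 1*11084 = 33821 - 11084 = 22737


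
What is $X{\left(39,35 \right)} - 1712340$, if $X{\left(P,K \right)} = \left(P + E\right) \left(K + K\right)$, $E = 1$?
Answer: $-1709540$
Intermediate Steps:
$X{\left(P,K \right)} = 2 K \left(1 + P\right)$ ($X{\left(P,K \right)} = \left(P + 1\right) \left(K + K\right) = \left(1 + P\right) 2 K = 2 K \left(1 + P\right)$)
$X{\left(39,35 \right)} - 1712340 = 2 \cdot 35 \left(1 + 39\right) - 1712340 = 2 \cdot 35 \cdot 40 - 1712340 = 2800 - 1712340 = -1709540$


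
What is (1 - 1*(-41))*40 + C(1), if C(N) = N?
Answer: 1681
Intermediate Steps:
(1 - 1*(-41))*40 + C(1) = (1 - 1*(-41))*40 + 1 = (1 + 41)*40 + 1 = 42*40 + 1 = 1680 + 1 = 1681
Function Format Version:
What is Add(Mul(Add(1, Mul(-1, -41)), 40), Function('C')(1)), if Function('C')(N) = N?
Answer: 1681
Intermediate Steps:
Add(Mul(Add(1, Mul(-1, -41)), 40), Function('C')(1)) = Add(Mul(Add(1, Mul(-1, -41)), 40), 1) = Add(Mul(Add(1, 41), 40), 1) = Add(Mul(42, 40), 1) = Add(1680, 1) = 1681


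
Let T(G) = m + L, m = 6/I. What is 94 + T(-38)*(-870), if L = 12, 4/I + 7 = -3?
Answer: 2704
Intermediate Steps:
I = -2/5 (I = 4/(-7 - 3) = 4/(-10) = 4*(-1/10) = -2/5 ≈ -0.40000)
m = -15 (m = 6/(-2/5) = 6*(-5/2) = -15)
T(G) = -3 (T(G) = -15 + 12 = -3)
94 + T(-38)*(-870) = 94 - 3*(-870) = 94 + 2610 = 2704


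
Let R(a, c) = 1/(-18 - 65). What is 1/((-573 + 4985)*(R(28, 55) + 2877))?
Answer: 83/1053541480 ≈ 7.8782e-8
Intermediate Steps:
R(a, c) = -1/83 (R(a, c) = 1/(-83) = -1/83)
1/((-573 + 4985)*(R(28, 55) + 2877)) = 1/((-573 + 4985)*(-1/83 + 2877)) = 1/(4412*(238790/83)) = 1/(1053541480/83) = 83/1053541480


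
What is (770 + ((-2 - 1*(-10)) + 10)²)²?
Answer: 1196836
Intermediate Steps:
(770 + ((-2 - 1*(-10)) + 10)²)² = (770 + ((-2 + 10) + 10)²)² = (770 + (8 + 10)²)² = (770 + 18²)² = (770 + 324)² = 1094² = 1196836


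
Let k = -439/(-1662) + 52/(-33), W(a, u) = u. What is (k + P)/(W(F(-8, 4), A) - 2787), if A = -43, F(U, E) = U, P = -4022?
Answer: 24518061/17246020 ≈ 1.4217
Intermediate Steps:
k = -7993/6094 (k = -439*(-1/1662) + 52*(-1/33) = 439/1662 - 52/33 = -7993/6094 ≈ -1.3116)
(k + P)/(W(F(-8, 4), A) - 2787) = (-7993/6094 - 4022)/(-43 - 2787) = -24518061/6094/(-2830) = -24518061/6094*(-1/2830) = 24518061/17246020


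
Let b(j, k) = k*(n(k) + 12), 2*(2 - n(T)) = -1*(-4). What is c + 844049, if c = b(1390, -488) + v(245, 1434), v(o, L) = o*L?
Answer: 1189523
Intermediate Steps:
n(T) = 0 (n(T) = 2 - (-1)*(-4)/2 = 2 - ½*4 = 2 - 2 = 0)
b(j, k) = 12*k (b(j, k) = k*(0 + 12) = k*12 = 12*k)
v(o, L) = L*o
c = 345474 (c = 12*(-488) + 1434*245 = -5856 + 351330 = 345474)
c + 844049 = 345474 + 844049 = 1189523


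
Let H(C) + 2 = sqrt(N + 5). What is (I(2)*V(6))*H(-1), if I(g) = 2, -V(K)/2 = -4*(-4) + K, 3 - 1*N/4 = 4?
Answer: 88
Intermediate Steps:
N = -4 (N = 12 - 4*4 = 12 - 16 = -4)
H(C) = -1 (H(C) = -2 + sqrt(-4 + 5) = -2 + sqrt(1) = -2 + 1 = -1)
V(K) = -32 - 2*K (V(K) = -2*(-4*(-4) + K) = -2*(16 + K) = -32 - 2*K)
(I(2)*V(6))*H(-1) = (2*(-32 - 2*6))*(-1) = (2*(-32 - 12))*(-1) = (2*(-44))*(-1) = -88*(-1) = 88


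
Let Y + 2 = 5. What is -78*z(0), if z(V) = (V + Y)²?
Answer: -702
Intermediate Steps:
Y = 3 (Y = -2 + 5 = 3)
z(V) = (3 + V)² (z(V) = (V + 3)² = (3 + V)²)
-78*z(0) = -78*(3 + 0)² = -78*3² = -78*9 = -702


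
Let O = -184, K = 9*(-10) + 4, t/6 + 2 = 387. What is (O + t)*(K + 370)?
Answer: 603784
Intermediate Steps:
t = 2310 (t = -12 + 6*387 = -12 + 2322 = 2310)
K = -86 (K = -90 + 4 = -86)
(O + t)*(K + 370) = (-184 + 2310)*(-86 + 370) = 2126*284 = 603784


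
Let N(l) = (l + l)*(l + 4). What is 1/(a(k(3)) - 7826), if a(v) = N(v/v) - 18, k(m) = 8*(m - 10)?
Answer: -1/7834 ≈ -0.00012765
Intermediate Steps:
k(m) = -80 + 8*m (k(m) = 8*(-10 + m) = -80 + 8*m)
N(l) = 2*l*(4 + l) (N(l) = (2*l)*(4 + l) = 2*l*(4 + l))
a(v) = -8 (a(v) = 2*(v/v)*(4 + v/v) - 18 = 2*1*(4 + 1) - 18 = 2*1*5 - 18 = 10 - 18 = -8)
1/(a(k(3)) - 7826) = 1/(-8 - 7826) = 1/(-7834) = -1/7834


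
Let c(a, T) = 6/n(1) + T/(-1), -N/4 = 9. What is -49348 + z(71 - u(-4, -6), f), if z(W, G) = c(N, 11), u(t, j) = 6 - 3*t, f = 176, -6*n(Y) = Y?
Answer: -49395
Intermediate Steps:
N = -36 (N = -4*9 = -36)
n(Y) = -Y/6
c(a, T) = -36 - T (c(a, T) = 6/((-⅙*1)) + T/(-1) = 6/(-⅙) + T*(-1) = 6*(-6) - T = -36 - T)
z(W, G) = -47 (z(W, G) = -36 - 1*11 = -36 - 11 = -47)
-49348 + z(71 - u(-4, -6), f) = -49348 - 47 = -49395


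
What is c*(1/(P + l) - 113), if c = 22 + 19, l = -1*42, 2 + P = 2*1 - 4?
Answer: -213159/46 ≈ -4633.9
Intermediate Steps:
P = -4 (P = -2 + (2*1 - 4) = -2 + (2 - 4) = -2 - 2 = -4)
l = -42
c = 41
c*(1/(P + l) - 113) = 41*(1/(-4 - 42) - 113) = 41*(1/(-46) - 113) = 41*(-1/46 - 113) = 41*(-5199/46) = -213159/46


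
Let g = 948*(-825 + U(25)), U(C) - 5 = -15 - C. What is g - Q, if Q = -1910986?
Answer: 1095706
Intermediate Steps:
U(C) = -10 - C (U(C) = 5 + (-15 - C) = -10 - C)
g = -815280 (g = 948*(-825 + (-10 - 1*25)) = 948*(-825 + (-10 - 25)) = 948*(-825 - 35) = 948*(-860) = -815280)
g - Q = -815280 - 1*(-1910986) = -815280 + 1910986 = 1095706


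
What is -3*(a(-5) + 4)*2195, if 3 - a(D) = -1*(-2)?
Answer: -32925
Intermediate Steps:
a(D) = 1 (a(D) = 3 - (-1)*(-2) = 3 - 1*2 = 3 - 2 = 1)
-3*(a(-5) + 4)*2195 = -3*(1 + 4)*2195 = -3*5*2195 = -15*2195 = -32925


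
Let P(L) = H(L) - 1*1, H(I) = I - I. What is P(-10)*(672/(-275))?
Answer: 672/275 ≈ 2.4436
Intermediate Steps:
H(I) = 0
P(L) = -1 (P(L) = 0 - 1*1 = 0 - 1 = -1)
P(-10)*(672/(-275)) = -672/(-275) = -672*(-1)/275 = -1*(-672/275) = 672/275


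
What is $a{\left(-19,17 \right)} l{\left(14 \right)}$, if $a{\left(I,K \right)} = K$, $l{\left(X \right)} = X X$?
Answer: $3332$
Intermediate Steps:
$l{\left(X \right)} = X^{2}$
$a{\left(-19,17 \right)} l{\left(14 \right)} = 17 \cdot 14^{2} = 17 \cdot 196 = 3332$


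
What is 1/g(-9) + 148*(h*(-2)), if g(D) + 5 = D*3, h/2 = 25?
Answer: -473601/32 ≈ -14800.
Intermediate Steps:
h = 50 (h = 2*25 = 50)
g(D) = -5 + 3*D (g(D) = -5 + D*3 = -5 + 3*D)
1/g(-9) + 148*(h*(-2)) = 1/(-5 + 3*(-9)) + 148*(50*(-2)) = 1/(-5 - 27) + 148*(-100) = 1/(-32) - 14800 = -1/32 - 14800 = -473601/32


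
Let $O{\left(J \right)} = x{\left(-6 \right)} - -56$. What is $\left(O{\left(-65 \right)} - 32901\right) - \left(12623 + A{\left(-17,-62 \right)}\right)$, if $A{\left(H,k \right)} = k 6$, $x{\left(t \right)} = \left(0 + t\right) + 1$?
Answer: $-45101$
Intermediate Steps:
$x{\left(t \right)} = 1 + t$ ($x{\left(t \right)} = t + 1 = 1 + t$)
$A{\left(H,k \right)} = 6 k$
$O{\left(J \right)} = 51$ ($O{\left(J \right)} = \left(1 - 6\right) - -56 = -5 + 56 = 51$)
$\left(O{\left(-65 \right)} - 32901\right) - \left(12623 + A{\left(-17,-62 \right)}\right) = \left(51 - 32901\right) - \left(12623 + 6 \left(-62\right)\right) = -32850 - 12251 = -45101$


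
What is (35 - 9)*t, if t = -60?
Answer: -1560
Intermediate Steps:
(35 - 9)*t = (35 - 9)*(-60) = 26*(-60) = -1560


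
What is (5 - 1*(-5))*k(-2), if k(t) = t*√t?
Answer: -20*I*√2 ≈ -28.284*I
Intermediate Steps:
k(t) = t^(3/2)
(5 - 1*(-5))*k(-2) = (5 - 1*(-5))*(-2)^(3/2) = (5 + 5)*(-2*I*√2) = 10*(-2*I*√2) = -20*I*√2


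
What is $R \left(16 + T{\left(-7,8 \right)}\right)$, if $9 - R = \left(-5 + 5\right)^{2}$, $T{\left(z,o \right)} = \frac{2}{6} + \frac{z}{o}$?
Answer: $\frac{1113}{8} \approx 139.13$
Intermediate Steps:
$T{\left(z,o \right)} = \frac{1}{3} + \frac{z}{o}$ ($T{\left(z,o \right)} = 2 \cdot \frac{1}{6} + \frac{z}{o} = \frac{1}{3} + \frac{z}{o}$)
$R = 9$ ($R = 9 - \left(-5 + 5\right)^{2} = 9 - 0^{2} = 9 - 0 = 9 + 0 = 9$)
$R \left(16 + T{\left(-7,8 \right)}\right) = 9 \left(16 + \frac{-7 + \frac{1}{3} \cdot 8}{8}\right) = 9 \left(16 + \frac{-7 + \frac{8}{3}}{8}\right) = 9 \left(16 + \frac{1}{8} \left(- \frac{13}{3}\right)\right) = 9 \left(16 - \frac{13}{24}\right) = 9 \cdot \frac{371}{24} = \frac{1113}{8}$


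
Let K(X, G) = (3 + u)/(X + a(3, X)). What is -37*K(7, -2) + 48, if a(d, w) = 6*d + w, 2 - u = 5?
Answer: 48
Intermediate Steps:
u = -3 (u = 2 - 1*5 = 2 - 5 = -3)
a(d, w) = w + 6*d
K(X, G) = 0 (K(X, G) = (3 - 3)/(X + (X + 6*3)) = 0/(X + (X + 18)) = 0/(X + (18 + X)) = 0/(18 + 2*X) = 0)
-37*K(7, -2) + 48 = -37*0 + 48 = 0 + 48 = 48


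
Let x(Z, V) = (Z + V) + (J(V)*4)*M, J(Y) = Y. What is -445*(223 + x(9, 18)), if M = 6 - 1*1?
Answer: -271450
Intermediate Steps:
M = 5 (M = 6 - 1 = 5)
x(Z, V) = Z + 21*V (x(Z, V) = (Z + V) + (V*4)*5 = (V + Z) + (4*V)*5 = (V + Z) + 20*V = Z + 21*V)
-445*(223 + x(9, 18)) = -445*(223 + (9 + 21*18)) = -445*(223 + (9 + 378)) = -445*(223 + 387) = -445*610 = -271450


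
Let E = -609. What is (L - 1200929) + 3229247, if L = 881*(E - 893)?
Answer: 705056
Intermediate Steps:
L = -1323262 (L = 881*(-609 - 893) = 881*(-1502) = -1323262)
(L - 1200929) + 3229247 = (-1323262 - 1200929) + 3229247 = -2524191 + 3229247 = 705056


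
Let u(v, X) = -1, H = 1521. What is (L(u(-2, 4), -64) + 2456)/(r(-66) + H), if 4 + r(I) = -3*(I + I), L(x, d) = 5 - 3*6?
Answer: 2443/1913 ≈ 1.2771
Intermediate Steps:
L(x, d) = -13 (L(x, d) = 5 - 18 = -13)
r(I) = -4 - 6*I (r(I) = -4 - 3*(I + I) = -4 - 6*I)
(L(u(-2, 4), -64) + 2456)/(r(-66) + H) = (-13 + 2456)/((-4 - 6*(-66)) + 1521) = 2443/((-4 + 396) + 1521) = 2443/(392 + 1521) = 2443/1913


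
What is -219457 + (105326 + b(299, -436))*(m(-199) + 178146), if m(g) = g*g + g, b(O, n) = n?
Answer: 22818390263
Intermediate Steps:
m(g) = g + g**2 (m(g) = g**2 + g = g + g**2)
-219457 + (105326 + b(299, -436))*(m(-199) + 178146) = -219457 + (105326 - 436)*(-199*(1 - 199) + 178146) = -219457 + 104890*(-199*(-198) + 178146) = -219457 + 104890*(39402 + 178146) = -219457 + 104890*217548 = -219457 + 22818609720 = 22818390263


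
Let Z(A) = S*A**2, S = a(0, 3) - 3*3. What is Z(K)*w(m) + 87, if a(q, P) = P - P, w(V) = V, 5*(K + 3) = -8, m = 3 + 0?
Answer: -12108/25 ≈ -484.32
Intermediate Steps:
m = 3
K = -23/5 (K = -3 + (1/5)*(-8) = -3 - 8/5 = -23/5 ≈ -4.6000)
a(q, P) = 0
S = -9 (S = 0 - 3*3 = 0 - 9 = -9)
Z(A) = -9*A**2
Z(K)*w(m) + 87 = -9*(-23/5)**2*3 + 87 = -9*529/25*3 + 87 = -4761/25*3 + 87 = -14283/25 + 87 = -12108/25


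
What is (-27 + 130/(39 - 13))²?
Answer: 484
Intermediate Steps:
(-27 + 130/(39 - 13))² = (-27 + 130/26)² = (-27 + 130*(1/26))² = (-27 + 5)² = (-22)² = 484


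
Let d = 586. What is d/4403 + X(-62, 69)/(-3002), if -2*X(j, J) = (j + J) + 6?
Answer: 3575583/26435612 ≈ 0.13526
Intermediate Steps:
X(j, J) = -3 - J/2 - j/2 (X(j, J) = -((j + J) + 6)/2 = -((J + j) + 6)/2 = -(6 + J + j)/2 = -3 - J/2 - j/2)
d/4403 + X(-62, 69)/(-3002) = 586/4403 + (-3 - ½*69 - ½*(-62))/(-3002) = 586*(1/4403) + (-3 - 69/2 + 31)*(-1/3002) = 586/4403 - 13/2*(-1/3002) = 586/4403 + 13/6004 = 3575583/26435612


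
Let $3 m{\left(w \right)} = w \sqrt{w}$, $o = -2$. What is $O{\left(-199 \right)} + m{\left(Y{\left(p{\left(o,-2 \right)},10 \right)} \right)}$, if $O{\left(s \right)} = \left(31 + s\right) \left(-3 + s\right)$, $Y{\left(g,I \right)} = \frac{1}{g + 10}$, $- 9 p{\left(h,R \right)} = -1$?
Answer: $33936 + \frac{9 \sqrt{91}}{8281} \approx 33936.0$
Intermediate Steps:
$p{\left(h,R \right)} = \frac{1}{9}$ ($p{\left(h,R \right)} = \left(- \frac{1}{9}\right) \left(-1\right) = \frac{1}{9}$)
$Y{\left(g,I \right)} = \frac{1}{10 + g}$
$O{\left(s \right)} = \left(-3 + s\right) \left(31 + s\right)$
$m{\left(w \right)} = \frac{w^{\frac{3}{2}}}{3}$ ($m{\left(w \right)} = \frac{w \sqrt{w}}{3} = \frac{w^{\frac{3}{2}}}{3}$)
$O{\left(-199 \right)} + m{\left(Y{\left(p{\left(o,-2 \right)},10 \right)} \right)} = \left(-93 + \left(-199\right)^{2} + 28 \left(-199\right)\right) + \frac{\left(\frac{1}{10 + \frac{1}{9}}\right)^{\frac{3}{2}}}{3} = \left(-93 + 39601 - 5572\right) + \frac{\left(\frac{1}{\frac{91}{9}}\right)^{\frac{3}{2}}}{3} = 33936 + \frac{\left(\frac{9}{91}\right)^{\frac{3}{2}}}{3} = 33936 + \frac{\frac{27}{8281} \sqrt{91}}{3} = 33936 + \frac{9 \sqrt{91}}{8281}$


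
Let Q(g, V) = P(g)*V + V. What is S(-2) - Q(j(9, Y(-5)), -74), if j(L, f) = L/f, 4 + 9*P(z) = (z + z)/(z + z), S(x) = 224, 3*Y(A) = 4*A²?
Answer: 820/3 ≈ 273.33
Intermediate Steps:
Y(A) = 4*A²/3 (Y(A) = (4*A²)/3 = 4*A²/3)
P(z) = -⅓ (P(z) = -4/9 + ((z + z)/(z + z))/9 = -4/9 + ((2*z)/((2*z)))/9 = -4/9 + ((2*z)*(1/(2*z)))/9 = -4/9 + (⅑)*1 = -4/9 + ⅑ = -⅓)
Q(g, V) = 2*V/3 (Q(g, V) = -V/3 + V = 2*V/3)
S(-2) - Q(j(9, Y(-5)), -74) = 224 - 2*(-74)/3 = 224 - 1*(-148/3) = 224 + 148/3 = 820/3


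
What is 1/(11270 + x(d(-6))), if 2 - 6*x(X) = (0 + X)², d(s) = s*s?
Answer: 3/33163 ≈ 9.0462e-5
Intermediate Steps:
d(s) = s²
x(X) = ⅓ - X²/6 (x(X) = ⅓ - (0 + X)²/6 = ⅓ - X²/6)
1/(11270 + x(d(-6))) = 1/(11270 + (⅓ - ((-6)²)²/6)) = 1/(11270 + (⅓ - ⅙*36²)) = 1/(11270 + (⅓ - ⅙*1296)) = 1/(11270 + (⅓ - 216)) = 1/(11270 - 647/3) = 1/(33163/3) = 3/33163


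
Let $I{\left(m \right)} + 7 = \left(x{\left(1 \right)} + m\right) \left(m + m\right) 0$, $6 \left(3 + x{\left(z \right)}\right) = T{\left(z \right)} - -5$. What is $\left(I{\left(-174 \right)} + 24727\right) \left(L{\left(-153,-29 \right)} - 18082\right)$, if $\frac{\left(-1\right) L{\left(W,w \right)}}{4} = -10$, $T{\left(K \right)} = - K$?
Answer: $-445998240$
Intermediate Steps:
$L{\left(W,w \right)} = 40$ ($L{\left(W,w \right)} = \left(-4\right) \left(-10\right) = 40$)
$x{\left(z \right)} = - \frac{13}{6} - \frac{z}{6}$ ($x{\left(z \right)} = -3 + \frac{- z - -5}{6} = -3 + \frac{- z + 5}{6} = -3 + \frac{5 - z}{6} = -3 - \left(- \frac{5}{6} + \frac{z}{6}\right) = - \frac{13}{6} - \frac{z}{6}$)
$I{\left(m \right)} = -7$ ($I{\left(m \right)} = -7 + \left(\left(- \frac{13}{6} - \frac{1}{6}\right) + m\right) \left(m + m\right) 0 = -7 + \left(\left(- \frac{13}{6} - \frac{1}{6}\right) + m\right) 2 m 0 = -7 + \left(- \frac{7}{3} + m\right) 0 = -7 + 0 = -7$)
$\left(I{\left(-174 \right)} + 24727\right) \left(L{\left(-153,-29 \right)} - 18082\right) = \left(-7 + 24727\right) \left(40 - 18082\right) = 24720 \left(-18042\right) = -445998240$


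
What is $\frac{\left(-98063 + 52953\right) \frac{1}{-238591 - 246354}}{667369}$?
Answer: $\frac{9022}{64727451941} \approx 1.3938 \cdot 10^{-7}$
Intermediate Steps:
$\frac{\left(-98063 + 52953\right) \frac{1}{-238591 - 246354}}{667369} = - \frac{45110}{-484945} \cdot \frac{1}{667369} = \left(-45110\right) \left(- \frac{1}{484945}\right) \frac{1}{667369} = \frac{9022}{96989} \cdot \frac{1}{667369} = \frac{9022}{64727451941}$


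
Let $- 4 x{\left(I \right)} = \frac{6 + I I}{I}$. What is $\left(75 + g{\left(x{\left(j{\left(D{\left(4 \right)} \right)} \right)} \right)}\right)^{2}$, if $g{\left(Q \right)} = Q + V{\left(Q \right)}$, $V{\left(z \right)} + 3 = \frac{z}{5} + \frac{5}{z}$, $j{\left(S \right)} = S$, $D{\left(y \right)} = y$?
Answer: $\frac{215414329}{48400} \approx 4450.7$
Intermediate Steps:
$V{\left(z \right)} = -3 + \frac{5}{z} + \frac{z}{5}$ ($V{\left(z \right)} = -3 + \left(\frac{z}{5} + \frac{5}{z}\right) = -3 + \left(\frac{5}{z} + \frac{z}{5}\right) = -3 + \frac{5}{z} + \frac{z}{5}$)
$x{\left(I \right)} = - \frac{6 + I^{2}}{4 I}$ ($x{\left(I \right)} = - \frac{\left(6 + I I\right) \frac{1}{I}}{4} = - \frac{\left(6 + I^{2}\right) \frac{1}{I}}{4} = - \frac{\frac{1}{I} \left(6 + I^{2}\right)}{4} = - \frac{6 + I^{2}}{4 I}$)
$g{\left(Q \right)} = -3 + \frac{5}{Q} + \frac{6 Q}{5}$ ($g{\left(Q \right)} = Q + \left(-3 + \frac{5}{Q} + \frac{Q}{5}\right) = -3 + \frac{5}{Q} + \frac{6 Q}{5}$)
$\left(75 + g{\left(x{\left(j{\left(D{\left(4 \right)} \right)} \right)} \right)}\right)^{2} = \left(75 + \left(-3 + \frac{5}{\frac{1}{4} \cdot \frac{1}{4} \left(-6 - 4^{2}\right)} + \frac{6 \frac{-6 - 4^{2}}{4 \cdot 4}}{5}\right)\right)^{2} = \left(75 + \left(-3 + \frac{5}{\frac{1}{4} \cdot \frac{1}{4} \left(-6 - 16\right)} + \frac{6 \cdot \frac{1}{4} \cdot \frac{1}{4} \left(-6 - 16\right)}{5}\right)\right)^{2} = \left(75 + \left(-3 + \frac{5}{\frac{1}{4} \cdot \frac{1}{4} \left(-22\right)} + \frac{6 \cdot \frac{1}{4} \cdot \frac{1}{4} \left(-22\right)}{5}\right)\right)^{2} = \left(75 + \left(-3 + \frac{5}{- \frac{11}{8}} + \frac{6}{5} \left(- \frac{11}{8}\right)\right)\right)^{2} = \left(75 - \frac{1823}{220}\right)^{2} = \left(\frac{14677}{220}\right)^{2} = \frac{215414329}{48400}$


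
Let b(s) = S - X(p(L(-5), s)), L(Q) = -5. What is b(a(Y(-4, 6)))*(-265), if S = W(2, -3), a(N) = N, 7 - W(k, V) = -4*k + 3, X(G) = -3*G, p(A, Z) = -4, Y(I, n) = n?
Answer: 0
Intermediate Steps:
W(k, V) = 4 + 4*k (W(k, V) = 7 - (-4*k + 3) = 7 - (3 - 4*k) = 7 + (-3 + 4*k) = 4 + 4*k)
S = 12 (S = 4 + 4*2 = 4 + 8 = 12)
b(s) = 0 (b(s) = 12 - (-3)*(-4) = 12 - 1*12 = 12 - 12 = 0)
b(a(Y(-4, 6)))*(-265) = 0*(-265) = 0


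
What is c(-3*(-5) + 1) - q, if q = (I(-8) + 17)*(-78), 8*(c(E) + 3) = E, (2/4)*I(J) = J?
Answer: 77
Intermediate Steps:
I(J) = 2*J
c(E) = -3 + E/8
q = -78 (q = (2*(-8) + 17)*(-78) = (-16 + 17)*(-78) = 1*(-78) = -78)
c(-3*(-5) + 1) - q = (-3 + (-3*(-5) + 1)/8) - 1*(-78) = (-3 + (15 + 1)/8) + 78 = (-3 + (1/8)*16) + 78 = (-3 + 2) + 78 = -1 + 78 = 77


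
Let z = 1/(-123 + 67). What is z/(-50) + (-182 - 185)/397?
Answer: -1027203/1111600 ≈ -0.92408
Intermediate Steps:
z = -1/56 (z = 1/(-56) = -1/56 ≈ -0.017857)
z/(-50) + (-182 - 185)/397 = -1/56/(-50) + (-182 - 185)/397 = -1/56*(-1/50) - 367*1/397 = 1/2800 - 367/397 = -1027203/1111600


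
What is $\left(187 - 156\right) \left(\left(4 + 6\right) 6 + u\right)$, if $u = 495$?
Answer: $17205$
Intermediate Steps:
$\left(187 - 156\right) \left(\left(4 + 6\right) 6 + u\right) = \left(187 - 156\right) \left(\left(4 + 6\right) 6 + 495\right) = 31 \left(10 \cdot 6 + 495\right) = 31 \left(60 + 495\right) = 31 \cdot 555 = 17205$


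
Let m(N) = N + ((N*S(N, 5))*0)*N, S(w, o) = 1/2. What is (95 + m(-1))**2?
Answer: 8836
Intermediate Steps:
S(w, o) = 1/2 (S(w, o) = 1*(1/2) = 1/2)
m(N) = N (m(N) = N + ((N*(1/2))*0)*N = N + ((N/2)*0)*N = N + 0*N = N + 0 = N)
(95 + m(-1))**2 = (95 - 1)**2 = 94**2 = 8836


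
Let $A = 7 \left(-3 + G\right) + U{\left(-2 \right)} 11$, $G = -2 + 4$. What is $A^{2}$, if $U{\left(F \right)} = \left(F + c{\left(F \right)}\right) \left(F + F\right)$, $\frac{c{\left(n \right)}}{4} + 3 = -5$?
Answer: $2217121$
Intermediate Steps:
$c{\left(n \right)} = -32$ ($c{\left(n \right)} = -12 + 4 \left(-5\right) = -12 - 20 = -32$)
$G = 2$
$U{\left(F \right)} = 2 F \left(-32 + F\right)$ ($U{\left(F \right)} = \left(F - 32\right) \left(F + F\right) = \left(-32 + F\right) 2 F = 2 F \left(-32 + F\right)$)
$A = 1489$ ($A = 7 \left(-3 + 2\right) + 2 \left(-2\right) \left(-32 - 2\right) 11 = 7 \left(-1\right) + 2 \left(-2\right) \left(-34\right) 11 = -7 + 136 \cdot 11 = -7 + 1496 = 1489$)
$A^{2} = 1489^{2} = 2217121$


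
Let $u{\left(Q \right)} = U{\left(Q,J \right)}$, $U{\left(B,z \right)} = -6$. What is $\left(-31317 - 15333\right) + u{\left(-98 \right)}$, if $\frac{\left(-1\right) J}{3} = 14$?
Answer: $-46656$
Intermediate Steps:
$J = -42$ ($J = \left(-3\right) 14 = -42$)
$u{\left(Q \right)} = -6$
$\left(-31317 - 15333\right) + u{\left(-98 \right)} = \left(-31317 - 15333\right) - 6 = -46650 - 6 = -46656$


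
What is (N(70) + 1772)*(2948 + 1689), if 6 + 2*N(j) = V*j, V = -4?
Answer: 7553673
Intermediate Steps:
N(j) = -3 - 2*j (N(j) = -3 + (-4*j)/2 = -3 - 2*j)
(N(70) + 1772)*(2948 + 1689) = ((-3 - 2*70) + 1772)*(2948 + 1689) = ((-3 - 140) + 1772)*4637 = (-143 + 1772)*4637 = 1629*4637 = 7553673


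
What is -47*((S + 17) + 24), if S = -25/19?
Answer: -35438/19 ≈ -1865.2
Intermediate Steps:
S = -25/19 (S = -25*1/19 = -25/19 ≈ -1.3158)
-47*((S + 17) + 24) = -47*((-25/19 + 17) + 24) = -47*(298/19 + 24) = -47*754/19 = -35438/19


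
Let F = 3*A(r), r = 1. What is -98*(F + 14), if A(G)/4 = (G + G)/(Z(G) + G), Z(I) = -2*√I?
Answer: 980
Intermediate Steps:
A(G) = 8*G/(G - 2*√G) (A(G) = 4*((G + G)/(-2*√G + G)) = 4*((2*G)/(G - 2*√G)) = 4*(2*G/(G - 2*√G)) = 8*G/(G - 2*√G))
F = -24 (F = 3*(8*1/(1 - 2*√1)) = 3*(8*1/(1 - 2*1)) = 3*(8*1/(1 - 2)) = 3*(8*1/(-1)) = 3*(8*1*(-1)) = 3*(-8) = -24)
-98*(F + 14) = -98*(-24 + 14) = -98*(-10) = 980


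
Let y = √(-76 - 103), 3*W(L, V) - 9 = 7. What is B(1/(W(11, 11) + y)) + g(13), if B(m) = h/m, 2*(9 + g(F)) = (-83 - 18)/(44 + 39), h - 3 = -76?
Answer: -198673/498 - 73*I*√179 ≈ -398.94 - 976.67*I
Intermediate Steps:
h = -73 (h = 3 - 76 = -73)
W(L, V) = 16/3 (W(L, V) = 3 + (⅓)*7 = 3 + 7/3 = 16/3)
y = I*√179 (y = √(-179) = I*√179 ≈ 13.379*I)
g(F) = -1595/166 (g(F) = -9 + ((-83 - 18)/(44 + 39))/2 = -9 + (-101/83)/2 = -9 + (-101*1/83)/2 = -9 + (½)*(-101/83) = -9 - 101/166 = -1595/166)
B(m) = -73/m
B(1/(W(11, 11) + y)) + g(13) = -(1168/3 + 73*I*√179) - 1595/166 = -73*(16/3 + I*√179) - 1595/166 = (-1168/3 - 73*I*√179) - 1595/166 = -198673/498 - 73*I*√179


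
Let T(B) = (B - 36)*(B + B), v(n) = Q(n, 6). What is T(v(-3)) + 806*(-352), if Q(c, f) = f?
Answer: -284072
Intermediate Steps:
v(n) = 6
T(B) = 2*B*(-36 + B) (T(B) = (-36 + B)*(2*B) = 2*B*(-36 + B))
T(v(-3)) + 806*(-352) = 2*6*(-36 + 6) + 806*(-352) = 2*6*(-30) - 283712 = -360 - 283712 = -284072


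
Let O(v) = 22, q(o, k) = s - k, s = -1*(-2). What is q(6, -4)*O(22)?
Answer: 132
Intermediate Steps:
s = 2
q(o, k) = 2 - k
q(6, -4)*O(22) = (2 - 1*(-4))*22 = (2 + 4)*22 = 6*22 = 132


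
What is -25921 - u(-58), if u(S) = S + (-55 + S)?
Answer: -25750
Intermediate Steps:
u(S) = -55 + 2*S
-25921 - u(-58) = -25921 - (-55 + 2*(-58)) = -25921 - (-55 - 116) = -25921 - 1*(-171) = -25921 + 171 = -25750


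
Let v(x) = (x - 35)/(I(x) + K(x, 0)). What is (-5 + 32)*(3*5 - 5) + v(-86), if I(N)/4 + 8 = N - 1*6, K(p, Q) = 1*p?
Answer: 131341/486 ≈ 270.25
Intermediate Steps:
K(p, Q) = p
I(N) = -56 + 4*N (I(N) = -32 + 4*(N - 1*6) = -32 + 4*(N - 6) = -32 + 4*(-6 + N) = -32 + (-24 + 4*N) = -56 + 4*N)
v(x) = (-35 + x)/(-56 + 5*x) (v(x) = (x - 35)/((-56 + 4*x) + x) = (-35 + x)/(-56 + 5*x))
(-5 + 32)*(3*5 - 5) + v(-86) = (-5 + 32)*(3*5 - 5) + (-35 - 86)/(-56 + 5*(-86)) = 27*(15 - 5) - 121/(-56 - 430) = 27*10 - 121/(-486) = 270 - 1/486*(-121) = 270 + 121/486 = 131341/486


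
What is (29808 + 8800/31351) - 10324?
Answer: 610851684/31351 ≈ 19484.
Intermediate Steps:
(29808 + 8800/31351) - 10324 = 934519408/31351 - 10324 = 610851684/31351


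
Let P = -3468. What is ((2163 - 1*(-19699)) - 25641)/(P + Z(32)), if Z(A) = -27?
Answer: 3779/3495 ≈ 1.0813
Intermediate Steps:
((2163 - 1*(-19699)) - 25641)/(P + Z(32)) = ((2163 - 1*(-19699)) - 25641)/(-3468 - 27) = ((2163 + 19699) - 25641)/(-3495) = (21862 - 25641)*(-1/3495) = -3779*(-1/3495) = 3779/3495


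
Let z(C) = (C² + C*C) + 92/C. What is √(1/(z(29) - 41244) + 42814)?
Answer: 7*√1149933017646570/1147206 ≈ 206.92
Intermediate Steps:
z(C) = 2*C² + 92/C (z(C) = (C² + C²) + 92/C = 2*C² + 92/C)
√(1/(z(29) - 41244) + 42814) = √(1/(2*(46 + 29³)/29 - 41244) + 42814) = √(1/(2*(1/29)*(46 + 24389) - 41244) + 42814) = √(1/(2*(1/29)*24435 - 41244) + 42814) = √(1/(48870/29 - 41244) + 42814) = √(1/(-1147206/29) + 42814) = √(-29/1147206 + 42814) = √(49116477655/1147206) = 7*√1149933017646570/1147206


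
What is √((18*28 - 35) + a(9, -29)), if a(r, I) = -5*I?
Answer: √614 ≈ 24.779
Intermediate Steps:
√((18*28 - 35) + a(9, -29)) = √((18*28 - 35) - 5*(-29)) = √((504 - 35) + 145) = √(469 + 145) = √614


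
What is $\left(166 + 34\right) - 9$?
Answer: $191$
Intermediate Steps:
$\left(166 + 34\right) - 9 = 200 - 9 = 191$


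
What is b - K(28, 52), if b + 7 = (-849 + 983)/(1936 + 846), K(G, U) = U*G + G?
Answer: -2073914/1391 ≈ -1491.0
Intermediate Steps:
K(G, U) = G + G*U (K(G, U) = G*U + G = G + G*U)
b = -9670/1391 (b = -7 + (-849 + 983)/(1936 + 846) = -7 + 134/2782 = -7 + 134*(1/2782) = -7 + 67/1391 = -9670/1391 ≈ -6.9518)
b - K(28, 52) = -9670/1391 - 28*(1 + 52) = -9670/1391 - 28*53 = -9670/1391 - 1*1484 = -9670/1391 - 1484 = -2073914/1391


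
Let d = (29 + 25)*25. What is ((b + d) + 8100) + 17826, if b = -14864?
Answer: 12412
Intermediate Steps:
d = 1350 (d = 54*25 = 1350)
((b + d) + 8100) + 17826 = ((-14864 + 1350) + 8100) + 17826 = (-13514 + 8100) + 17826 = -5414 + 17826 = 12412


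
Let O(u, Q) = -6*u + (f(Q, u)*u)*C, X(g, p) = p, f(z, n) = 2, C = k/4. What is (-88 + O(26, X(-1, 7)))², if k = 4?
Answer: 36864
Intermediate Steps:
C = 1 (C = 4/4 = 4*(¼) = 1)
O(u, Q) = -4*u (O(u, Q) = -6*u + (2*u)*1 = -6*u + 2*u = -4*u)
(-88 + O(26, X(-1, 7)))² = (-88 - 4*26)² = (-88 - 104)² = (-192)² = 36864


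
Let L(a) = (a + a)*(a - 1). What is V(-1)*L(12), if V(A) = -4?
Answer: -1056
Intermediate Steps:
L(a) = 2*a*(-1 + a) (L(a) = (2*a)*(-1 + a) = 2*a*(-1 + a))
V(-1)*L(12) = -8*12*(-1 + 12) = -8*12*11 = -4*264 = -1056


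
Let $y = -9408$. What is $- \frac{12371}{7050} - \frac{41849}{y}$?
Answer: $\frac{9924949}{3684800} \approx 2.6935$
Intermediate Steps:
$- \frac{12371}{7050} - \frac{41849}{y} = - \frac{12371}{7050} - \frac{41849}{-9408} = \left(-12371\right) \frac{1}{7050} - - \frac{41849}{9408} = - \frac{12371}{7050} + \frac{41849}{9408} = \frac{9924949}{3684800}$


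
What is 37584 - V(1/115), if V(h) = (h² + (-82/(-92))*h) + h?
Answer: 43221581/1150 ≈ 37584.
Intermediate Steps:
V(h) = h² + 87*h/46 (V(h) = (h² + (-82*(-1/92))*h) + h = (h² + 41*h/46) + h = h² + 87*h/46)
37584 - V(1/115) = 37584 - (87 + 46/115)/(46*115) = 37584 - (87 + 46*(1/115))/(46*115) = 37584 - (87 + ⅖)/(46*115) = 37584 - 437/(46*115*5) = 37584 - 1*19/1150 = 37584 - 19/1150 = 43221581/1150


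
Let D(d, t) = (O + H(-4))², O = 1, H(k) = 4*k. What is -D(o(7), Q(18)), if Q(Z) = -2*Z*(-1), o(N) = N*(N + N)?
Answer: -225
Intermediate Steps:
o(N) = 2*N² (o(N) = N*(2*N) = 2*N²)
Q(Z) = 2*Z
D(d, t) = 225 (D(d, t) = (1 + 4*(-4))² = (1 - 16)² = (-15)² = 225)
-D(o(7), Q(18)) = -1*225 = -225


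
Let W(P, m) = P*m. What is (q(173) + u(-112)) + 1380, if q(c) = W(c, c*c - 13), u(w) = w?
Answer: 5176736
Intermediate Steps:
q(c) = c*(-13 + c²) (q(c) = c*(c*c - 13) = c*(c² - 13) = c*(-13 + c²))
(q(173) + u(-112)) + 1380 = (173*(-13 + 173²) - 112) + 1380 = (173*(-13 + 29929) - 112) + 1380 = (173*29916 - 112) + 1380 = (5175468 - 112) + 1380 = 5175356 + 1380 = 5176736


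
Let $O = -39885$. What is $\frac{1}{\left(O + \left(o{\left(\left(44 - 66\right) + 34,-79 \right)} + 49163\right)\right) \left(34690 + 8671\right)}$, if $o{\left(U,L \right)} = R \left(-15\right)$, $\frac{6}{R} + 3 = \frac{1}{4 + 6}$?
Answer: $\frac{29}{11705822282} \approx 2.4774 \cdot 10^{-9}$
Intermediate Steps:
$R = - \frac{60}{29}$ ($R = \frac{6}{-3 + \frac{1}{4 + 6}} = \frac{6}{-3 + \frac{1}{10}} = \frac{6}{- \frac{29}{10}} = 6 \left(- \frac{10}{29}\right) = - \frac{60}{29} \approx -2.069$)
$o{\left(U,L \right)} = \frac{900}{29}$ ($o{\left(U,L \right)} = \left(- \frac{60}{29}\right) \left(-15\right) = \frac{900}{29}$)
$\frac{1}{\left(O + \left(o{\left(\left(44 - 66\right) + 34,-79 \right)} + 49163\right)\right) \left(34690 + 8671\right)} = \frac{1}{\left(-39885 + \left(\frac{900}{29} + 49163\right)\right) \left(34690 + 8671\right)} = \frac{1}{\left(-39885 + \frac{1426627}{29}\right) 43361} = \frac{1}{\frac{269962}{29}} \cdot \frac{1}{43361} = \frac{29}{269962} \cdot \frac{1}{43361} = \frac{29}{11705822282}$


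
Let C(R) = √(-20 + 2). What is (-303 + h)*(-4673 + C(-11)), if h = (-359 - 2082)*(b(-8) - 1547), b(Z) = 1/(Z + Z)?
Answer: -282329692425/16 + 181251675*I*√2/16 ≈ -1.7646e+10 + 1.6021e+7*I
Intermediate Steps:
b(Z) = 1/(2*Z)
C(R) = 3*I*√2 (C(R) = √(-18) = 3*I*√2)
h = 60422073/16 (h = (-359 - 2082)*((½)/(-8) - 1547) = -2441*((½)*(-⅛) - 1547) = -2441*(-1/16 - 1547) = -2441*(-24753/16) = 60422073/16 ≈ 3.7764e+6)
(-303 + h)*(-4673 + C(-11)) = (-303 + 60422073/16)*(-4673 + 3*I*√2) = 60417225*(-4673 + 3*I*√2)/16 = -282329692425/16 + 181251675*I*√2/16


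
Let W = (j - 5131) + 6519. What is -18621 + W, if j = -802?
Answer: -18035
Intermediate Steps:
W = 586 (W = (-802 - 5131) + 6519 = -5933 + 6519 = 586)
-18621 + W = -18621 + 586 = -18035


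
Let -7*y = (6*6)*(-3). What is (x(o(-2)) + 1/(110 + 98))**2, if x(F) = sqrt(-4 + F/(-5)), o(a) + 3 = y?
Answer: -9820893/1514240 + I*sqrt(7945)/3640 ≈ -6.4857 + 0.024488*I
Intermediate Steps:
y = 108/7 (y = -6*6*(-3)/7 = -36*(-3)/7 = -1/7*(-108) = 108/7 ≈ 15.429)
o(a) = 87/7 (o(a) = -3 + 108/7 = 87/7)
x(F) = sqrt(-4 - F/5) (x(F) = sqrt(-4 + F*(-1/5)) = sqrt(-4 - F/5))
(x(o(-2)) + 1/(110 + 98))**2 = (sqrt(-100 - 5*87/7)/5 + 1/(110 + 98))**2 = (sqrt(-100 - 435/7)/5 + 1/208)**2 = (sqrt(-1135/7)/5 + 1/208)**2 = ((I*sqrt(7945)/7)/5 + 1/208)**2 = (I*sqrt(7945)/35 + 1/208)**2 = (1/208 + I*sqrt(7945)/35)**2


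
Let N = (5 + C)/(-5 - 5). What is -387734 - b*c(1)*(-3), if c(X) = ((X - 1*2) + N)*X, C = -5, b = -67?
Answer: -387533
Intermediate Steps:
N = 0 (N = (5 - 5)/(-5 - 5) = 0/(-10) = 0*(-⅒) = 0)
c(X) = X*(-2 + X) (c(X) = ((X - 1*2) + 0)*X = ((X - 2) + 0)*X = ((-2 + X) + 0)*X = (-2 + X)*X = X*(-2 + X))
-387734 - b*c(1)*(-3) = -387734 - (-67*(-2 + 1))*(-3) = -387734 - (-67*(-1))*(-3) = -387734 - 67*(-3) = -387734 - 1*(-201) = -387734 + 201 = -387533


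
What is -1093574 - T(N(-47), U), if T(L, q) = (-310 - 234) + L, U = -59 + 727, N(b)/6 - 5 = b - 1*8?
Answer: -1092730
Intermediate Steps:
N(b) = -18 + 6*b (N(b) = 30 + 6*(b - 1*8) = 30 + 6*(b - 8) = 30 + 6*(-8 + b) = 30 + (-48 + 6*b) = -18 + 6*b)
U = 668
T(L, q) = -544 + L
-1093574 - T(N(-47), U) = -1093574 - (-544 + (-18 + 6*(-47))) = -1093574 - (-544 + (-18 - 282)) = -1093574 - (-544 - 300) = -1093574 - 1*(-844) = -1093574 + 844 = -1092730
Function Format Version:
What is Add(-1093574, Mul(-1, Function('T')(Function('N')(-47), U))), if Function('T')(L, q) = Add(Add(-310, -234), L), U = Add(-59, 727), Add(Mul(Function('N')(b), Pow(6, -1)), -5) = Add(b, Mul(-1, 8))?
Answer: -1092730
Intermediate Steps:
Function('N')(b) = Add(-18, Mul(6, b)) (Function('N')(b) = Add(30, Mul(6, Add(b, Mul(-1, 8)))) = Add(30, Mul(6, Add(b, -8))) = Add(30, Mul(6, Add(-8, b))) = Add(30, Add(-48, Mul(6, b))) = Add(-18, Mul(6, b)))
U = 668
Function('T')(L, q) = Add(-544, L)
Add(-1093574, Mul(-1, Function('T')(Function('N')(-47), U))) = Add(-1093574, Mul(-1, Add(-544, Add(-18, Mul(6, -47))))) = Add(-1093574, Mul(-1, Add(-544, Add(-18, -282)))) = Add(-1093574, Mul(-1, Add(-544, -300))) = Add(-1093574, Mul(-1, -844)) = Add(-1093574, 844) = -1092730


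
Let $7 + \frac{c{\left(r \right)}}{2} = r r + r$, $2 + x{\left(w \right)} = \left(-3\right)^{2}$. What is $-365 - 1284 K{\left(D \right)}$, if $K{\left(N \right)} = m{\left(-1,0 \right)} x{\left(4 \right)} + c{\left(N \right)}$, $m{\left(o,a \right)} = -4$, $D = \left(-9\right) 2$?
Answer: $-732245$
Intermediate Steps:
$D = -18$
$x{\left(w \right)} = 7$ ($x{\left(w \right)} = -2 + \left(-3\right)^{2} = -2 + 9 = 7$)
$c{\left(r \right)} = -14 + 2 r + 2 r^{2}$ ($c{\left(r \right)} = -14 + 2 \left(r r + r\right) = -14 + 2 \left(r^{2} + r\right) = -14 + 2 \left(r + r^{2}\right) = -14 + \left(2 r + 2 r^{2}\right) = -14 + 2 r + 2 r^{2}$)
$K{\left(N \right)} = -42 + 2 N + 2 N^{2}$ ($K{\left(N \right)} = \left(-4\right) 7 + \left(-14 + 2 N + 2 N^{2}\right) = -28 + \left(-14 + 2 N + 2 N^{2}\right) = -42 + 2 N + 2 N^{2}$)
$-365 - 1284 K{\left(D \right)} = -365 - 1284 \left(-42 + 2 \left(-18\right) + 2 \left(-18\right)^{2}\right) = -365 - 1284 \left(-42 - 36 + 2 \cdot 324\right) = -365 - 1284 \left(-42 - 36 + 648\right) = -365 - 731880 = -732245$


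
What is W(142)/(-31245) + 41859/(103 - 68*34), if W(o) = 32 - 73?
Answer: -1307793886/69020205 ≈ -18.948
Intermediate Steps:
W(o) = -41
W(142)/(-31245) + 41859/(103 - 68*34) = -41/(-31245) + 41859/(103 - 68*34) = -41*(-1/31245) + 41859/(103 - 2312) = 41/31245 + 41859/(-2209) = 41/31245 + 41859*(-1/2209) = 41/31245 - 41859/2209 = -1307793886/69020205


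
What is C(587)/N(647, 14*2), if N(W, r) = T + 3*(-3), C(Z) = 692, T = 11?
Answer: 346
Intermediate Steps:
N(W, r) = 2 (N(W, r) = 11 + 3*(-3) = 11 - 9 = 2)
C(587)/N(647, 14*2) = 692/2 = 692*(½) = 346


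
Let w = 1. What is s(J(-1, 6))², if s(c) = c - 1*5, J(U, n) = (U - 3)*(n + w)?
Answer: 1089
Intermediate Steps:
J(U, n) = (1 + n)*(-3 + U) (J(U, n) = (U - 3)*(n + 1) = (-3 + U)*(1 + n) = (1 + n)*(-3 + U))
s(c) = -5 + c (s(c) = c - 5 = -5 + c)
s(J(-1, 6))² = (-5 + (-3 - 1 - 3*6 - 1*6))² = (-5 + (-3 - 1 - 18 - 6))² = (-5 - 28)² = (-33)² = 1089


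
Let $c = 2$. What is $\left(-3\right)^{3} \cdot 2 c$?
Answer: $-108$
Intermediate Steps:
$\left(-3\right)^{3} \cdot 2 c = \left(-3\right)^{3} \cdot 2 \cdot 2 = \left(-27\right) 2 \cdot 2 = \left(-54\right) 2 = -108$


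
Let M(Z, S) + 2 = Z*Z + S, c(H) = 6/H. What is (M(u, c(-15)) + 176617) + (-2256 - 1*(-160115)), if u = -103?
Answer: 1725413/5 ≈ 3.4508e+5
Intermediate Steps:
M(Z, S) = -2 + S + Z² (M(Z, S) = -2 + (Z*Z + S) = -2 + (Z² + S) = -2 + (S + Z²) = -2 + S + Z²)
(M(u, c(-15)) + 176617) + (-2256 - 1*(-160115)) = ((-2 + 6/(-15) + (-103)²) + 176617) + (-2256 - 1*(-160115)) = ((-2 + 6*(-1/15) + 10609) + 176617) + (-2256 + 160115) = ((-2 - ⅖ + 10609) + 176617) + 157859 = (53033/5 + 176617) + 157859 = 936118/5 + 157859 = 1725413/5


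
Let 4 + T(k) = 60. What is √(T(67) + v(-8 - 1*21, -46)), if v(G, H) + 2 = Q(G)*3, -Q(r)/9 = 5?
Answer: 9*I ≈ 9.0*I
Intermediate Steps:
T(k) = 56 (T(k) = -4 + 60 = 56)
Q(r) = -45 (Q(r) = -9*5 = -45)
v(G, H) = -137 (v(G, H) = -2 - 45*3 = -2 - 135 = -137)
√(T(67) + v(-8 - 1*21, -46)) = √(56 - 137) = √(-81) = 9*I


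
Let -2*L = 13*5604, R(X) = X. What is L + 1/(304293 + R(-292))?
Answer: -11073540425/304001 ≈ -36426.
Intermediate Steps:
L = -36426 (L = -13*5604/2 = -½*72852 = -36426)
L + 1/(304293 + R(-292)) = -36426 + 1/(304293 - 292) = -36426 + 1/304001 = -11073540425/304001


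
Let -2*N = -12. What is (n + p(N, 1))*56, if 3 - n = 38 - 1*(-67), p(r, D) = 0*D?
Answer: -5712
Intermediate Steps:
N = 6 (N = -½*(-12) = 6)
p(r, D) = 0
n = -102 (n = 3 - (38 - 1*(-67)) = 3 - (38 + 67) = 3 - 1*105 = 3 - 105 = -102)
(n + p(N, 1))*56 = (-102 + 0)*56 = -102*56 = -5712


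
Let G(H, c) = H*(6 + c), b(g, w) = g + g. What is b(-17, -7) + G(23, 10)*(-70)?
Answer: -25794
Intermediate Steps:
b(g, w) = 2*g
b(-17, -7) + G(23, 10)*(-70) = 2*(-17) + (23*(6 + 10))*(-70) = -34 + (23*16)*(-70) = -34 + 368*(-70) = -34 - 25760 = -25794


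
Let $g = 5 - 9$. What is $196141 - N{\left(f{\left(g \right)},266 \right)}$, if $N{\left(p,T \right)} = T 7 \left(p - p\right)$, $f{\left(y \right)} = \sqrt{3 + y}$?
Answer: $196141$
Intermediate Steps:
$g = -4$ ($g = 5 - 9 = -4$)
$N{\left(p,T \right)} = 0$ ($N{\left(p,T \right)} = 7 T 0 = 0$)
$196141 - N{\left(f{\left(g \right)},266 \right)} = 196141 - 0 = 196141 + 0 = 196141$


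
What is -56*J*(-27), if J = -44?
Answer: -66528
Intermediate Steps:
-56*J*(-27) = -56*(-44)*(-27) = 2464*(-27) = -66528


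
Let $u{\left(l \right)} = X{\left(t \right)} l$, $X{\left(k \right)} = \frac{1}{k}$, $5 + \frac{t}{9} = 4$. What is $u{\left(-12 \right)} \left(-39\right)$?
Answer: $-52$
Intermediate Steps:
$t = -9$ ($t = -45 + 9 \cdot 4 = -45 + 36 = -9$)
$u{\left(l \right)} = - \frac{l}{9}$ ($u{\left(l \right)} = \frac{l}{-9} = - \frac{l}{9}$)
$u{\left(-12 \right)} \left(-39\right) = \left(- \frac{1}{9}\right) \left(-12\right) \left(-39\right) = \frac{4}{3} \left(-39\right) = -52$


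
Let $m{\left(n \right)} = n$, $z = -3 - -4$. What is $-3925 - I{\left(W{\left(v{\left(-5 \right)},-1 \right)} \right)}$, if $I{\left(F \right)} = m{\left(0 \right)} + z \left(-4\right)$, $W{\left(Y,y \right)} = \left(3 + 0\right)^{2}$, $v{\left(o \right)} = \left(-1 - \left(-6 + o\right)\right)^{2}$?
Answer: $-3921$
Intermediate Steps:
$z = 1$ ($z = -3 + 4 = 1$)
$v{\left(o \right)} = \left(5 - o\right)^{2}$
$W{\left(Y,y \right)} = 9$ ($W{\left(Y,y \right)} = 3^{2} = 9$)
$I{\left(F \right)} = -4$ ($I{\left(F \right)} = 0 + 1 \left(-4\right) = 0 - 4 = -4$)
$-3925 - I{\left(W{\left(v{\left(-5 \right)},-1 \right)} \right)} = -3925 - -4 = -3925 + 4 = -3921$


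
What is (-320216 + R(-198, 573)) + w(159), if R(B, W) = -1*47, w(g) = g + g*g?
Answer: -294823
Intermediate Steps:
w(g) = g + g²
R(B, W) = -47
(-320216 + R(-198, 573)) + w(159) = (-320216 - 47) + 159*(1 + 159) = -320263 + 159*160 = -320263 + 25440 = -294823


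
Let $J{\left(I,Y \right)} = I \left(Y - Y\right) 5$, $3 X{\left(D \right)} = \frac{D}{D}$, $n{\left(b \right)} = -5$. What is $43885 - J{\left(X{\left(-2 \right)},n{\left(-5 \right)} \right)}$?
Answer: $43885$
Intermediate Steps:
$X{\left(D \right)} = \frac{1}{3}$ ($X{\left(D \right)} = \frac{D \frac{1}{D}}{3} = \frac{1}{3} \cdot 1 = \frac{1}{3}$)
$J{\left(I,Y \right)} = 0$ ($J{\left(I,Y \right)} = I 0 \cdot 5 = 0 \cdot 5 = 0$)
$43885 - J{\left(X{\left(-2 \right)},n{\left(-5 \right)} \right)} = 43885 - 0 = 43885 + 0 = 43885$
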